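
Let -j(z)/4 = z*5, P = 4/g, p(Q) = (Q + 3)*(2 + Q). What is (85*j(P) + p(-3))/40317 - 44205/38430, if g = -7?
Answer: -38775133/34430718 ≈ -1.1262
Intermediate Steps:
p(Q) = (2 + Q)*(3 + Q) (p(Q) = (3 + Q)*(2 + Q) = (2 + Q)*(3 + Q))
P = -4/7 (P = 4/(-7) = 4*(-1/7) = -4/7 ≈ -0.57143)
j(z) = -20*z (j(z) = -4*z*5 = -20*z)
(85*j(P) + p(-3))/40317 - 44205/38430 = (85*(-20*(-4/7)) + (6 + (-3)**2 + 5*(-3)))/40317 - 44205/38430 = (85*(80/7) + (6 + 9 - 15))*(1/40317) - 44205*1/38430 = (6800/7 + 0)*(1/40317) - 421/366 = (6800/7)*(1/40317) - 421/366 = 6800/282219 - 421/366 = -38775133/34430718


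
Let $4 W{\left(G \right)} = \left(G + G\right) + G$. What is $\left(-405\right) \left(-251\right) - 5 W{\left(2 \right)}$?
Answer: $\frac{203295}{2} \approx 1.0165 \cdot 10^{5}$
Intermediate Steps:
$W{\left(G \right)} = \frac{3 G}{4}$ ($W{\left(G \right)} = \frac{\left(G + G\right) + G}{4} = \frac{2 G + G}{4} = \frac{3 G}{4}$)
$\left(-405\right) \left(-251\right) - 5 W{\left(2 \right)} = \left(-405\right) \left(-251\right) - 5 \cdot \frac{3}{4} \cdot 2 = 101655 - \frac{15}{2} = \frac{203295}{2}$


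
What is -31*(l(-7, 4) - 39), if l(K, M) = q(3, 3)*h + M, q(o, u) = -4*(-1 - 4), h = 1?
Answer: 465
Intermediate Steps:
q(o, u) = 20 (q(o, u) = -4*(-5) = 20)
l(K, M) = 20 + M (l(K, M) = 20*1 + M = 20 + M)
-31*(l(-7, 4) - 39) = -31*((20 + 4) - 39) = -31*(24 - 39) = -31*(-15) = 465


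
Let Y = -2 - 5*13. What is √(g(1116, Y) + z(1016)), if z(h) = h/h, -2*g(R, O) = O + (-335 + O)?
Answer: √942/2 ≈ 15.346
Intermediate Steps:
Y = -67 (Y = -2 - 65 = -67)
g(R, O) = 335/2 - O (g(R, O) = -(O + (-335 + O))/2 = -(-335 + 2*O)/2 = 335/2 - O)
z(h) = 1
√(g(1116, Y) + z(1016)) = √((335/2 - 1*(-67)) + 1) = √((335/2 + 67) + 1) = √(469/2 + 1) = √(471/2) = √942/2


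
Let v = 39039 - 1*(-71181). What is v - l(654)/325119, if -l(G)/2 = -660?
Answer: 11944871620/108373 ≈ 1.1022e+5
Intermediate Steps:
l(G) = 1320 (l(G) = -2*(-660) = 1320)
v = 110220 (v = 39039 + 71181 = 110220)
v - l(654)/325119 = 110220 - 1320/325119 = 110220 - 1*440/108373 = 110220 - 440/108373 = 11944871620/108373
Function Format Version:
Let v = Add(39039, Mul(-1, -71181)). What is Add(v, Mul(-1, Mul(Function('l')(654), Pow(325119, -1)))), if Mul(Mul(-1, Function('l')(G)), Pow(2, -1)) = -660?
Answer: Rational(11944871620, 108373) ≈ 1.1022e+5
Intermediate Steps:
Function('l')(G) = 1320 (Function('l')(G) = Mul(-2, -660) = 1320)
v = 110220 (v = Add(39039, 71181) = 110220)
Add(v, Mul(-1, Mul(Function('l')(654), Pow(325119, -1)))) = Add(110220, Mul(-1, Mul(1320, Pow(325119, -1)))) = Add(110220, Mul(-1, Mul(1320, Rational(1, 325119)))) = Add(110220, Mul(-1, Rational(440, 108373))) = Add(110220, Rational(-440, 108373)) = Rational(11944871620, 108373)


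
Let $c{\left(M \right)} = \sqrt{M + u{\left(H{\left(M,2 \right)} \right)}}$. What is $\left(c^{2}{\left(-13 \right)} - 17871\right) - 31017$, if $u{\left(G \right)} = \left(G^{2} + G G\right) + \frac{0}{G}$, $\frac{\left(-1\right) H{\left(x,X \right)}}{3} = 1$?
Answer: $-48883$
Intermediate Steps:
$H{\left(x,X \right)} = -3$ ($H{\left(x,X \right)} = \left(-3\right) 1 = -3$)
$u{\left(G \right)} = 2 G^{2}$ ($u{\left(G \right)} = \left(G^{2} + G^{2}\right) + 0 = 2 G^{2} + 0 = 2 G^{2}$)
$c{\left(M \right)} = \sqrt{18 + M}$ ($c{\left(M \right)} = \sqrt{M + 2 \left(-3\right)^{2}} = \sqrt{M + 2 \cdot 9} = \sqrt{M + 18} = \sqrt{18 + M}$)
$\left(c^{2}{\left(-13 \right)} - 17871\right) - 31017 = \left(\left(\sqrt{18 - 13}\right)^{2} - 17871\right) - 31017 = \left(\left(\sqrt{5}\right)^{2} - 17871\right) - 31017 = \left(5 - 17871\right) - 31017 = -17866 - 31017 = -48883$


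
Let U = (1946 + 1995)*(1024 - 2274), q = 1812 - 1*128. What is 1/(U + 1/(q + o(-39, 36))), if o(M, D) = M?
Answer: -1645/8103681249 ≈ -2.0299e-7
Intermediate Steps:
q = 1684 (q = 1812 - 128 = 1684)
U = -4926250 (U = 3941*(-1250) = -4926250)
1/(U + 1/(q + o(-39, 36))) = 1/(-4926250 + 1/(1684 - 39)) = 1/(-4926250 + 1/1645) = 1/(-8103681249/1645) = -1645/8103681249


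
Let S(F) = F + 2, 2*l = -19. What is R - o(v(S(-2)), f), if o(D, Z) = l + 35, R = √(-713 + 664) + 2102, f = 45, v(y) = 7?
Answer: 4153/2 + 7*I ≈ 2076.5 + 7.0*I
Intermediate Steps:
l = -19/2 (l = (½)*(-19) = -19/2 ≈ -9.5000)
S(F) = 2 + F
R = 2102 + 7*I (R = √(-49) + 2102 = 7*I + 2102 = 2102 + 7*I ≈ 2102.0 + 7.0*I)
o(D, Z) = 51/2 (o(D, Z) = -19/2 + 35 = 51/2)
R - o(v(S(-2)), f) = (2102 + 7*I) - 1*51/2 = (2102 + 7*I) - 51/2 = 4153/2 + 7*I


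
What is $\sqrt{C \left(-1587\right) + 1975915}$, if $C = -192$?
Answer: $\sqrt{2280619} \approx 1510.2$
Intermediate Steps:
$\sqrt{C \left(-1587\right) + 1975915} = \sqrt{\left(-192\right) \left(-1587\right) + 1975915} = \sqrt{304704 + 1975915} = \sqrt{2280619}$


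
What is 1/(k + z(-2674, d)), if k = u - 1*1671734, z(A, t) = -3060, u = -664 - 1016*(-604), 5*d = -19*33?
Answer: -1/1061794 ≈ -9.4180e-7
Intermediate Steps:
d = -627/5 (d = (-19*33)/5 = (1/5)*(-627) = -627/5 ≈ -125.40)
u = 613000 (u = -664 + 613664 = 613000)
k = -1058734 (k = 613000 - 1*1671734 = 613000 - 1671734 = -1058734)
1/(k + z(-2674, d)) = 1/(-1058734 - 3060) = 1/(-1061794) = -1/1061794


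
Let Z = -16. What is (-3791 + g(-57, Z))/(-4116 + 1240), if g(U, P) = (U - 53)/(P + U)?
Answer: 276633/209948 ≈ 1.3176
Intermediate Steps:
g(U, P) = (-53 + U)/(P + U)
(-3791 + g(-57, Z))/(-4116 + 1240) = (-3791 + (-53 - 57)/(-16 - 57))/(-4116 + 1240) = (-3791 - 110/(-73))/(-2876) = (-3791 - 1/73*(-110))*(-1/2876) = (-3791 + 110/73)*(-1/2876) = -276633/73*(-1/2876) = 276633/209948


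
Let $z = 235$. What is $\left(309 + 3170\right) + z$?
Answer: $3714$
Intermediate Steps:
$\left(309 + 3170\right) + z = \left(309 + 3170\right) + 235 = 3479 + 235 = 3714$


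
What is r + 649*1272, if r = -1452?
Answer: 824076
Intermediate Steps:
r + 649*1272 = -1452 + 649*1272 = -1452 + 825528 = 824076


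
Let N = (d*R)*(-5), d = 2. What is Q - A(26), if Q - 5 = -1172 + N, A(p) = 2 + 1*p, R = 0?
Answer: -1195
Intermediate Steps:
A(p) = 2 + p
N = 0 (N = (2*0)*(-5) = 0*(-5) = 0)
Q = -1167 (Q = 5 + (-1172 + 0) = 5 - 1172 = -1167)
Q - A(26) = -1167 - (2 + 26) = -1167 - 1*28 = -1167 - 28 = -1195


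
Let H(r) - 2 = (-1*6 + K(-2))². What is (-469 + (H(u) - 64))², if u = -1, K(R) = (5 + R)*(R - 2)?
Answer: 42849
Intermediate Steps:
K(R) = (-2 + R)*(5 + R) (K(R) = (5 + R)*(-2 + R) = (-2 + R)*(5 + R))
H(r) = 326 (H(r) = 2 + (-1*6 + (-10 + (-2)² + 3*(-2)))² = 2 + (-6 + (-10 + 4 - 6))² = 2 + (-6 - 12)² = 2 + (-18)² = 2 + 324 = 326)
(-469 + (H(u) - 64))² = (-469 + (326 - 64))² = (-469 + 262)² = (-207)² = 42849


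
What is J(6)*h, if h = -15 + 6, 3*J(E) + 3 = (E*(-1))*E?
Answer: 117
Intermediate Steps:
J(E) = -1 - E²/3 (J(E) = -1 + ((E*(-1))*E)/3 = -1 + ((-E)*E)/3 = -1 + (-E²)/3 = -1 - E²/3)
h = -9
J(6)*h = (-1 - ⅓*6²)*(-9) = (-1 - ⅓*36)*(-9) = (-1 - 12)*(-9) = -13*(-9) = 117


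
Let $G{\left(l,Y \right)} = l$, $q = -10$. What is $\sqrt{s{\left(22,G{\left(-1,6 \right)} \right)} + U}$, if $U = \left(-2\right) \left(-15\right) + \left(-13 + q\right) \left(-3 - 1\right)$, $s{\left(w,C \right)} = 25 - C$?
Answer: $2 \sqrt{37} \approx 12.166$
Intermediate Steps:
$U = 122$ ($U = \left(-2\right) \left(-15\right) + \left(-13 - 10\right) \left(-3 - 1\right) = 30 - -92 = 30 + 92 = 122$)
$\sqrt{s{\left(22,G{\left(-1,6 \right)} \right)} + U} = \sqrt{\left(25 - -1\right) + 122} = \sqrt{\left(25 + 1\right) + 122} = \sqrt{26 + 122} = \sqrt{148} = 2 \sqrt{37}$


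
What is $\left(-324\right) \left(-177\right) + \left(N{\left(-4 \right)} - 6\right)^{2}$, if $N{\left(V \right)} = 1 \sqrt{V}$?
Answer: $57380 - 24 i \approx 57380.0 - 24.0 i$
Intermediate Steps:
$N{\left(V \right)} = \sqrt{V}$
$\left(-324\right) \left(-177\right) + \left(N{\left(-4 \right)} - 6\right)^{2} = \left(-324\right) \left(-177\right) + \left(\sqrt{-4} - 6\right)^{2} = 57348 + \left(2 i - 6\right)^{2} = 57348 + \left(-6 + 2 i\right)^{2}$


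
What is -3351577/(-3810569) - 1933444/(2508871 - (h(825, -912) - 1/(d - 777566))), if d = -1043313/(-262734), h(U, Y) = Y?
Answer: 71107856297515448748929/651262498125104750107797 ≈ 0.10918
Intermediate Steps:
d = 347771/87578 (d = -1043313*(-1/262734) = 347771/87578 ≈ 3.9710)
-3351577/(-3810569) - 1933444/(2508871 - (h(825, -912) - 1/(d - 777566))) = -3351577/(-3810569) - 1933444/(2508871 - (-912 - 1/(347771/87578 - 777566))) = -3351577*(-1/3810569) - 1933444/(2508871 - (-912 - 1/(-68097327377/87578))) = 3351577/3810569 - 1933444/(2508871 - (-912 - 1*(-87578/68097327377))) = 3351577/3810569 - 1933444/(2508871 - (-912 + 87578/68097327377)) = 3351577/3810569 - 1933444/(2508871 - 1*(-62104762480246/68097327377)) = 3351577/3810569 - 1933444/(2508871 + 62104762480246/68097327377) = 3351577/3810569 - 1933444/170909514596141613/68097327377 = 3351577/3810569 - 1933444*68097327377/170909514596141613 = 3351577/3810569 - 131662369033096388/170909514596141613 = 71107856297515448748929/651262498125104750107797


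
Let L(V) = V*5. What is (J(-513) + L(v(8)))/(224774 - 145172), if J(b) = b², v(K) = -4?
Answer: 263149/79602 ≈ 3.3058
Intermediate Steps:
L(V) = 5*V
(J(-513) + L(v(8)))/(224774 - 145172) = ((-513)² + 5*(-4))/(224774 - 145172) = (263169 - 20)/79602 = 263149*(1/79602) = 263149/79602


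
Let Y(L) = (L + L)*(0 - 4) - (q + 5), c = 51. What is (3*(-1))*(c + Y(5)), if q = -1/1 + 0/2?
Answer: -21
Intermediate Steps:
q = -1 (q = -1*1 + 0*(½) = -1 + 0 = -1)
Y(L) = -4 - 8*L (Y(L) = (L + L)*(0 - 4) - (-1 + 5) = (2*L)*(-4) - 1*4 = -8*L - 4 = -4 - 8*L)
(3*(-1))*(c + Y(5)) = (3*(-1))*(51 + (-4 - 8*5)) = -3*(51 + (-4 - 40)) = -3*(51 - 44) = -3*7 = -21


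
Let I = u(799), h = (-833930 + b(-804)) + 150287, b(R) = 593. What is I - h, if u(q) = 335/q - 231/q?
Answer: 545757054/799 ≈ 6.8305e+5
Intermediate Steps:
u(q) = 104/q
h = -683050 (h = (-833930 + 593) + 150287 = -833337 + 150287 = -683050)
I = 104/799 ≈ 0.13016
I - h = 104/799 - 1*(-683050) = 104/799 + 683050 = 545757054/799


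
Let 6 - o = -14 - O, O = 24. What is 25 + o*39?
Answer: 1741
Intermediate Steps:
o = 44 (o = 6 - (-14 - 1*24) = 6 - (-14 - 24) = 6 - 1*(-38) = 6 + 38 = 44)
25 + o*39 = 25 + 44*39 = 25 + 1716 = 1741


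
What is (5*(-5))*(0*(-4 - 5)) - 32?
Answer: -32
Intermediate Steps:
(5*(-5))*(0*(-4 - 5)) - 32 = -0*(-9) - 32 = -25*0 - 32 = 0 - 32 = -32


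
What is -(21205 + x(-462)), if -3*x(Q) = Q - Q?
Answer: -21205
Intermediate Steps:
x(Q) = 0 (x(Q) = -(Q - Q)/3 = -⅓*0 = 0)
-(21205 + x(-462)) = -(21205 + 0) = -1*21205 = -21205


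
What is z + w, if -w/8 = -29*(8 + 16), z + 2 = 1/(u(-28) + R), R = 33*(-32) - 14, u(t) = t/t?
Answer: 5950053/1069 ≈ 5566.0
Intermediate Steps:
u(t) = 1
R = -1070 (R = -1056 - 14 = -1070)
z = -2139/1069 (z = -2 + 1/(1 - 1070) = -2 + 1/(-1069) = -2 - 1/1069 = -2139/1069 ≈ -2.0009)
w = 5568 (w = -(-232)*(8 + 16) = -(-232)*24 = -8*(-696) = 5568)
z + w = -2139/1069 + 5568 = 5950053/1069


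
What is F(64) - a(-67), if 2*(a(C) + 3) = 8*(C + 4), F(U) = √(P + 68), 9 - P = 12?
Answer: 255 + √65 ≈ 263.06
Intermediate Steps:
P = -3 (P = 9 - 1*12 = 9 - 12 = -3)
F(U) = √65 (F(U) = √(-3 + 68) = √65)
a(C) = 13 + 4*C (a(C) = -3 + (8*(C + 4))/2 = -3 + (8*(4 + C))/2 = -3 + (32 + 8*C)/2 = -3 + (16 + 4*C) = 13 + 4*C)
F(64) - a(-67) = √65 - (13 + 4*(-67)) = √65 - (13 - 268) = √65 - 1*(-255) = √65 + 255 = 255 + √65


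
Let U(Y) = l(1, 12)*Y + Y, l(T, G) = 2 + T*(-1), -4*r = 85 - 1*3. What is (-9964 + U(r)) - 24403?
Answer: -34408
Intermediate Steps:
r = -41/2 (r = -(85 - 1*3)/4 = -(85 - 3)/4 = -1/4*82 = -41/2 ≈ -20.500)
l(T, G) = 2 - T
U(Y) = 2*Y (U(Y) = (2 - 1*1)*Y + Y = (2 - 1)*Y + Y = 1*Y + Y = Y + Y = 2*Y)
(-9964 + U(r)) - 24403 = (-9964 + 2*(-41/2)) - 24403 = (-9964 - 41) - 24403 = -10005 - 24403 = -34408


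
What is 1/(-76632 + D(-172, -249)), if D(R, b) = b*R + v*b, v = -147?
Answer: 1/2799 ≈ 0.00035727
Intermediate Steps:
D(R, b) = -147*b + R*b (D(R, b) = b*R - 147*b = R*b - 147*b = -147*b + R*b)
1/(-76632 + D(-172, -249)) = 1/(-76632 - 249*(-147 - 172)) = 1/(-76632 - 249*(-319)) = 1/(-76632 + 79431) = 1/2799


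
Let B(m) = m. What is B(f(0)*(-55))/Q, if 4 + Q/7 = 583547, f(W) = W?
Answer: 0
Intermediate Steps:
Q = 4084801 (Q = -28 + 7*583547 = -28 + 4084829 = 4084801)
B(f(0)*(-55))/Q = (0*(-55))/4084801 = 0*(1/4084801) = 0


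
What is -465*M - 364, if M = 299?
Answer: -139399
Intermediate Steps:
-465*M - 364 = -465*299 - 364 = -139035 - 364 = -139399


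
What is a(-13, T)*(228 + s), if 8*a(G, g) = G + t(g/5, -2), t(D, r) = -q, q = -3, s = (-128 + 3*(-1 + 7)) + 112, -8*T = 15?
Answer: -575/2 ≈ -287.50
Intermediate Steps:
T = -15/8 (T = -⅛*15 = -15/8 ≈ -1.8750)
s = 2 (s = (-128 + 3*6) + 112 = (-128 + 18) + 112 = -110 + 112 = 2)
t(D, r) = 3 (t(D, r) = -1*(-3) = 3)
a(G, g) = 3/8 + G/8 (a(G, g) = (G + 3)/8 = (3 + G)/8 = 3/8 + G/8)
a(-13, T)*(228 + s) = (3/8 + (⅛)*(-13))*(228 + 2) = (3/8 - 13/8)*230 = -5/4*230 = -575/2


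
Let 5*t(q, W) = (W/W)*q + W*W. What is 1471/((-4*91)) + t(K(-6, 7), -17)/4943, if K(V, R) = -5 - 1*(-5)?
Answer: -36250569/8996260 ≈ -4.0295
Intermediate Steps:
K(V, R) = 0 (K(V, R) = -5 + 5 = 0)
t(q, W) = q/5 + W**2/5 (t(q, W) = ((W/W)*q + W*W)/5 = (1*q + W**2)/5 = (q + W**2)/5 = q/5 + W**2/5)
1471/((-4*91)) + t(K(-6, 7), -17)/4943 = 1471/((-4*91)) + ((1/5)*0 + (1/5)*(-17)**2)/4943 = 1471/(-364) + (0 + (1/5)*289)*(1/4943) = 1471*(-1/364) + (0 + 289/5)*(1/4943) = -1471/364 + (289/5)*(1/4943) = -1471/364 + 289/24715 = -36250569/8996260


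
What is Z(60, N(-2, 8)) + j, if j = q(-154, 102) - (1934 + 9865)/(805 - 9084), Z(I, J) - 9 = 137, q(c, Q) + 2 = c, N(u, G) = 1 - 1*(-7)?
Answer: -70991/8279 ≈ -8.5748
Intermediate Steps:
N(u, G) = 8 (N(u, G) = 1 + 7 = 8)
q(c, Q) = -2 + c
Z(I, J) = 146 (Z(I, J) = 9 + 137 = 146)
j = -1279725/8279 (j = (-2 - 154) - (1934 + 9865)/(805 - 9084) = -156 - 11799/(-8279) = -156 - 11799*(-1)/8279 = -156 - 1*(-11799/8279) = -156 + 11799/8279 = -1279725/8279 ≈ -154.57)
Z(60, N(-2, 8)) + j = 146 - 1279725/8279 = -70991/8279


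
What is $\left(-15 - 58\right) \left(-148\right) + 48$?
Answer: $10852$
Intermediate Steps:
$\left(-15 - 58\right) \left(-148\right) + 48 = \left(-73\right) \left(-148\right) + 48 = 10804 + 48 = 10852$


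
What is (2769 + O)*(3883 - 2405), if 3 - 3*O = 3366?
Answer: 2435744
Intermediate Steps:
O = -1121 (O = 1 - 1/3*3366 = 1 - 1122 = -1121)
(2769 + O)*(3883 - 2405) = (2769 - 1121)*(3883 - 2405) = 1648*1478 = 2435744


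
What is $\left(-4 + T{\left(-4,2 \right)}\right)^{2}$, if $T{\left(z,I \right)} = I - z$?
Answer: $4$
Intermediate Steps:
$\left(-4 + T{\left(-4,2 \right)}\right)^{2} = \left(-4 + \left(2 - -4\right)\right)^{2} = \left(-4 + \left(2 + 4\right)\right)^{2} = \left(-4 + 6\right)^{2} = 2^{2} = 4$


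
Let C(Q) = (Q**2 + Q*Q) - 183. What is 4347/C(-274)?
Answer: 4347/149969 ≈ 0.028986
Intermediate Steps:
C(Q) = -183 + 2*Q**2 (C(Q) = (Q**2 + Q**2) - 183 = 2*Q**2 - 183 = -183 + 2*Q**2)
4347/C(-274) = 4347/(-183 + 2*(-274)**2) = 4347/(-183 + 2*75076) = 4347/(-183 + 150152) = 4347/149969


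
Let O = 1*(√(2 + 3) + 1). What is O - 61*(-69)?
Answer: 4210 + √5 ≈ 4212.2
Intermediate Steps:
O = 1 + √5 (O = 1*(√5 + 1) = 1*(1 + √5) = 1 + √5 ≈ 3.2361)
O - 61*(-69) = (1 + √5) - 61*(-69) = (1 + √5) + 4209 = 4210 + √5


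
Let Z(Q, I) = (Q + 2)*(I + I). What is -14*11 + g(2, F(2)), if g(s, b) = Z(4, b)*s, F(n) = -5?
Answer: -274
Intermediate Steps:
Z(Q, I) = 2*I*(2 + Q) (Z(Q, I) = (2 + Q)*(2*I) = 2*I*(2 + Q))
g(s, b) = 12*b*s (g(s, b) = (2*b*(2 + 4))*s = (2*b*6)*s = (12*b)*s = 12*b*s)
-14*11 + g(2, F(2)) = -14*11 + 12*(-5)*2 = -154 - 120 = -274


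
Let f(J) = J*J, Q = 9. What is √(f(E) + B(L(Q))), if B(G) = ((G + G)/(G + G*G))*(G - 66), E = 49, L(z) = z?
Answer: 2*√14935/5 ≈ 48.884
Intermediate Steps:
f(J) = J²
B(G) = 2*G*(-66 + G)/(G + G²) (B(G) = ((2*G)/(G + G²))*(-66 + G) = (2*G/(G + G²))*(-66 + G) = 2*G*(-66 + G)/(G + G²))
√(f(E) + B(L(Q))) = √(49² + 2*(-66 + 9)/(1 + 9)) = √(2401 + 2*(-57)/10) = √(2401 + 2*(⅒)*(-57)) = √(2401 - 57/5) = √(11948/5) = 2*√14935/5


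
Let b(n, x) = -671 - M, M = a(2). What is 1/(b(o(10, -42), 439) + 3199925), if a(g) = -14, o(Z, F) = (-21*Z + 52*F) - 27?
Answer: 1/3199268 ≈ 3.1257e-7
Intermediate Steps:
o(Z, F) = -27 - 21*Z + 52*F
M = -14
b(n, x) = -657 (b(n, x) = -671 - 1*(-14) = -671 + 14 = -657)
1/(b(o(10, -42), 439) + 3199925) = 1/(-657 + 3199925) = 1/3199268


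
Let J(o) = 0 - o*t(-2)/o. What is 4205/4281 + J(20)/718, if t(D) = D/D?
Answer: 3014909/3073758 ≈ 0.98085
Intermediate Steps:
t(D) = 1
J(o) = -1 (J(o) = 0 - o*1/o = 0 - o/o = 0 - 1*1 = 0 - 1 = -1)
4205/4281 + J(20)/718 = 4205/4281 - 1/718 = 3014909/3073758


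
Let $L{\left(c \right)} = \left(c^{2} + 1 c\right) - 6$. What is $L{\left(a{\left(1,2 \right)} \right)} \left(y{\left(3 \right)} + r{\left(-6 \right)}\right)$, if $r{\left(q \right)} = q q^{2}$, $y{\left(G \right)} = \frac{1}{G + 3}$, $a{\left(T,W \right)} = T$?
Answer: $\frac{2590}{3} \approx 863.33$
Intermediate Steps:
$y{\left(G \right)} = \frac{1}{3 + G}$
$L{\left(c \right)} = -6 + c + c^{2}$ ($L{\left(c \right)} = \left(c^{2} + c\right) - 6 = \left(c + c^{2}\right) - 6 = -6 + c + c^{2}$)
$r{\left(q \right)} = q^{3}$
$L{\left(a{\left(1,2 \right)} \right)} \left(y{\left(3 \right)} + r{\left(-6 \right)}\right) = \left(-6 + 1 + 1^{2}\right) \left(\frac{1}{3 + 3} + \left(-6\right)^{3}\right) = \left(-6 + 1 + 1\right) \left(\frac{1}{6} - 216\right) = - 4 \left(\frac{1}{6} - 216\right) = \left(-4\right) \left(- \frac{1295}{6}\right) = \frac{2590}{3}$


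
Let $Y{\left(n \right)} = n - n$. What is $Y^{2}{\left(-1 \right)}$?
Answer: $0$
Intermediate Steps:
$Y{\left(n \right)} = 0$
$Y^{2}{\left(-1 \right)} = 0^{2} = 0$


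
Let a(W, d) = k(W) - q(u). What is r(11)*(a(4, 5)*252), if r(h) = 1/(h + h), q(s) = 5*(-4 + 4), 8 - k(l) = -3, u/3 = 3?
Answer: 126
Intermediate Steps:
u = 9 (u = 3*3 = 9)
k(l) = 11 (k(l) = 8 - 1*(-3) = 8 + 3 = 11)
q(s) = 0 (q(s) = 5*0 = 0)
a(W, d) = 11 (a(W, d) = 11 - 1*0 = 11 + 0 = 11)
r(h) = 1/(2*h)
r(11)*(a(4, 5)*252) = ((1/2)/11)*(11*252) = ((1/2)*(1/11))*2772 = (1/22)*2772 = 126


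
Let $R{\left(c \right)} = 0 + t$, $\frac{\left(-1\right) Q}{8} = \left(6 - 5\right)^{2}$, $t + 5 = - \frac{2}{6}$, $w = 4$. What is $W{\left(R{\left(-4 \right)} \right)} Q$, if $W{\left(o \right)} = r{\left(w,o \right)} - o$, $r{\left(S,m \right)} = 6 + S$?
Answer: $- \frac{368}{3} \approx -122.67$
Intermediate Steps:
$t = - \frac{16}{3}$ ($t = -5 - \frac{2}{6} = -5 - \frac{1}{3} = - \frac{16}{3} \approx -5.3333$)
$Q = -8$ ($Q = - 8 \left(6 - 5\right)^{2} = - 8 \cdot 1^{2} = \left(-8\right) 1 = -8$)
$R{\left(c \right)} = - \frac{16}{3}$ ($R{\left(c \right)} = 0 - \frac{16}{3} = - \frac{16}{3}$)
$W{\left(o \right)} = 10 - o$ ($W{\left(o \right)} = \left(6 + 4\right) - o = 10 - o$)
$W{\left(R{\left(-4 \right)} \right)} Q = \left(10 - - \frac{16}{3}\right) \left(-8\right) = \left(10 + \frac{16}{3}\right) \left(-8\right) = \frac{46}{3} \left(-8\right) = - \frac{368}{3}$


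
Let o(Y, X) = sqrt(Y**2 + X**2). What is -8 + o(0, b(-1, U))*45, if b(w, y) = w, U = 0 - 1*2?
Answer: 37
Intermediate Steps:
U = -2 (U = 0 - 2 = -2)
o(Y, X) = sqrt(X**2 + Y**2)
-8 + o(0, b(-1, U))*45 = -8 + sqrt((-1)**2 + 0**2)*45 = -8 + sqrt(1 + 0)*45 = -8 + sqrt(1)*45 = -8 + 1*45 = -8 + 45 = 37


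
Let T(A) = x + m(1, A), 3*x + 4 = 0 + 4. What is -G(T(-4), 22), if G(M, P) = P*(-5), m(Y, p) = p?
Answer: 110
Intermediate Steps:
x = 0 (x = -4/3 + (0 + 4)/3 = -4/3 + (⅓)*4 = -4/3 + 4/3 = 0)
T(A) = A (T(A) = 0 + A = A)
G(M, P) = -5*P
-G(T(-4), 22) = -(-5)*22 = -1*(-110) = 110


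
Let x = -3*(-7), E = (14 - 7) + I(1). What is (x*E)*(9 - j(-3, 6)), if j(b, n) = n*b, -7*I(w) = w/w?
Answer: 3888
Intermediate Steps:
I(w) = -⅐ (I(w) = -w/(7*w) = -⅐*1 = -⅐)
j(b, n) = b*n
E = 48/7 (E = (14 - 7) - ⅐ = 7 - ⅐ = 48/7 ≈ 6.8571)
x = 21
(x*E)*(9 - j(-3, 6)) = (21*(48/7))*(9 - (-3)*6) = 144*(9 - 1*(-18)) = 144*(9 + 18) = 144*27 = 3888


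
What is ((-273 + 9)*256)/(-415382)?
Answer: 3072/18881 ≈ 0.16270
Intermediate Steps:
((-273 + 9)*256)/(-415382) = -264*256*(-1/415382) = -67584*(-1/415382) = 3072/18881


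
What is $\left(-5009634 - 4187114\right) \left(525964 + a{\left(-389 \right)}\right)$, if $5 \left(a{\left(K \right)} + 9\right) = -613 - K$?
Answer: $- \frac{24183317900148}{5} \approx -4.8367 \cdot 10^{12}$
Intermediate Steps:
$a{\left(K \right)} = - \frac{658}{5} - \frac{K}{5}$ ($a{\left(K \right)} = -9 + \frac{-613 - K}{5} = -9 - \left(\frac{613}{5} + \frac{K}{5}\right) = - \frac{658}{5} - \frac{K}{5}$)
$\left(-5009634 - 4187114\right) \left(525964 + a{\left(-389 \right)}\right) = \left(-5009634 - 4187114\right) \left(525964 - \frac{269}{5}\right) = - 9196748 \left(525964 + \left(- \frac{658}{5} + \frac{389}{5}\right)\right) = - 9196748 \left(525964 - \frac{269}{5}\right) = \left(-9196748\right) \frac{2629551}{5} = - \frac{24183317900148}{5}$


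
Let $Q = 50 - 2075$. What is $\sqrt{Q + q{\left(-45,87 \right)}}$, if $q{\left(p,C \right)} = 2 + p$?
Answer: $2 i \sqrt{517} \approx 45.475 i$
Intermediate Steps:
$Q = -2025$ ($Q = 50 - 2075 = -2025$)
$\sqrt{Q + q{\left(-45,87 \right)}} = \sqrt{-2025 + \left(2 - 45\right)} = \sqrt{-2025 - 43} = \sqrt{-2068} = 2 i \sqrt{517}$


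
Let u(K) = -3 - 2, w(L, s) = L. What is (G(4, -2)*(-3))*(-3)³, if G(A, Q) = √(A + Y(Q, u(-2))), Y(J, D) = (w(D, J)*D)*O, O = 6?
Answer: 81*√154 ≈ 1005.2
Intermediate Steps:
u(K) = -5
Y(J, D) = 6*D² (Y(J, D) = (D*D)*6 = D²*6 = 6*D²)
G(A, Q) = √(150 + A) (G(A, Q) = √(A + 6*(-5)²) = √(A + 6*25) = √(A + 150) = √(150 + A))
(G(4, -2)*(-3))*(-3)³ = (√(150 + 4)*(-3))*(-3)³ = (√154*(-3))*(-27) = -3*√154*(-27) = 81*√154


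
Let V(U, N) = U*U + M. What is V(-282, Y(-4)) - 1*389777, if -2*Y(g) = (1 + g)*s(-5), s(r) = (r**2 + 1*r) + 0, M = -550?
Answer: -310803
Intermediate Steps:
s(r) = r + r**2 (s(r) = (r**2 + r) + 0 = (r + r**2) + 0 = r + r**2)
Y(g) = -10 - 10*g (Y(g) = -(1 + g)*(-5*(1 - 5))/2 = -(1 + g)*(-5*(-4))/2 = -(1 + g)*20/2 = -(20 + 20*g)/2 = -10 - 10*g)
V(U, N) = -550 + U**2 (V(U, N) = U*U - 550 = U**2 - 550 = -550 + U**2)
V(-282, Y(-4)) - 1*389777 = (-550 + (-282)**2) - 1*389777 = (-550 + 79524) - 389777 = 78974 - 389777 = -310803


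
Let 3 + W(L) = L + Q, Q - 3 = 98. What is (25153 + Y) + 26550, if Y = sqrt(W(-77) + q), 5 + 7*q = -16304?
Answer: 51703 + I*sqrt(113134)/7 ≈ 51703.0 + 48.051*I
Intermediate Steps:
q = -16309/7 (q = -5/7 + (1/7)*(-16304) = -5/7 - 16304/7 = -16309/7 ≈ -2329.9)
Q = 101 (Q = 3 + 98 = 101)
W(L) = 98 + L (W(L) = -3 + (L + 101) = -3 + (101 + L) = 98 + L)
Y = I*sqrt(113134)/7 (Y = sqrt((98 - 77) - 16309/7) = sqrt(21 - 16309/7) = sqrt(-16162/7) = I*sqrt(113134)/7 ≈ 48.051*I)
(25153 + Y) + 26550 = (25153 + I*sqrt(113134)/7) + 26550 = 51703 + I*sqrt(113134)/7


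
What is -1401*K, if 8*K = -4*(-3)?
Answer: -4203/2 ≈ -2101.5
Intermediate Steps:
K = 3/2 (K = (-4*(-3))/8 = (1/8)*12 = 3/2 ≈ 1.5000)
-1401*K = -1401*3/2 = -4203/2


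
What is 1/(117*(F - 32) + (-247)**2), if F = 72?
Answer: 1/65689 ≈ 1.5223e-5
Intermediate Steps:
1/(117*(F - 32) + (-247)**2) = 1/(117*(72 - 32) + (-247)**2) = 1/(117*40 + 61009) = 1/(4680 + 61009) = 1/65689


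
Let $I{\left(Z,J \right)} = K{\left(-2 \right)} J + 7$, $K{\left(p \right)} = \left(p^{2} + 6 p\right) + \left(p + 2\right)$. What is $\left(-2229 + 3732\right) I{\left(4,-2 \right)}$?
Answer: $34569$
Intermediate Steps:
$K{\left(p \right)} = 2 + p^{2} + 7 p$ ($K{\left(p \right)} = \left(p^{2} + 6 p\right) + \left(2 + p\right) = 2 + p^{2} + 7 p$)
$I{\left(Z,J \right)} = 7 - 8 J$ ($I{\left(Z,J \right)} = \left(2 + \left(-2\right)^{2} + 7 \left(-2\right)\right) J + 7 = \left(2 + 4 - 14\right) J + 7 = - 8 J + 7 = 7 - 8 J$)
$\left(-2229 + 3732\right) I{\left(4,-2 \right)} = \left(-2229 + 3732\right) \left(7 - -16\right) = 1503 \left(7 + 16\right) = 1503 \cdot 23 = 34569$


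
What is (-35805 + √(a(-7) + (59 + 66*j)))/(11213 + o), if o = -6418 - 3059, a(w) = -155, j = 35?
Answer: -165/8 + 3*√246/1736 ≈ -20.598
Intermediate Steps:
o = -9477
(-35805 + √(a(-7) + (59 + 66*j)))/(11213 + o) = (-35805 + √(-155 + (59 + 66*35)))/(11213 - 9477) = (-35805 + √(-155 + (59 + 2310)))/1736 = (-35805 + √(-155 + 2369))*(1/1736) = (-35805 + √2214)*(1/1736) = (-35805 + 3*√246)*(1/1736) = -165/8 + 3*√246/1736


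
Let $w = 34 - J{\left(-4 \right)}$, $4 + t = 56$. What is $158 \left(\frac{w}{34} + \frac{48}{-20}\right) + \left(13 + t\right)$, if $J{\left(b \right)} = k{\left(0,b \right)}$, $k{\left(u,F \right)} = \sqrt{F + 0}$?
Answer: $- \frac{781}{5} - \frac{158 i}{17} \approx -156.2 - 9.2941 i$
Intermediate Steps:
$t = 52$ ($t = -4 + 56 = 52$)
$k{\left(u,F \right)} = \sqrt{F}$
$J{\left(b \right)} = \sqrt{b}$
$w = 34 - 2 i$ ($w = 34 - \sqrt{-4} = 34 - 2 i \approx 34.0 - 2.0 i$)
$158 \left(\frac{w}{34} + \frac{48}{-20}\right) + \left(13 + t\right) = 158 \left(\frac{34 - 2 i}{34} + \frac{48}{-20}\right) + \left(13 + 52\right) = 158 \left(\left(34 - 2 i\right) \frac{1}{34} + 48 \left(- \frac{1}{20}\right)\right) + 65 = 158 \left(\left(1 - \frac{i}{17}\right) - \frac{12}{5}\right) + 65 = 158 \left(- \frac{7}{5} - \frac{i}{17}\right) + 65 = \left(- \frac{1106}{5} - \frac{158 i}{17}\right) + 65 = - \frac{781}{5} - \frac{158 i}{17}$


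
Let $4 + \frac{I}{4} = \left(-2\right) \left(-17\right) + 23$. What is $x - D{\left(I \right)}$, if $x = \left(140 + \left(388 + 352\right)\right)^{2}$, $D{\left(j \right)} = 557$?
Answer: $773843$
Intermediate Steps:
$I = 212$ ($I = -16 + 4 \left(\left(-2\right) \left(-17\right) + 23\right) = -16 + 4 \left(34 + 23\right) = -16 + 4 \cdot 57 = -16 + 228 = 212$)
$x = 774400$ ($x = \left(140 + 740\right)^{2} = 880^{2} = 774400$)
$x - D{\left(I \right)} = 774400 - 557 = 773843$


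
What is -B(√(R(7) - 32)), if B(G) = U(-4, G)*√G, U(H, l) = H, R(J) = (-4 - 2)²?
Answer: 4*√2 ≈ 5.6569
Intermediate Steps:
R(J) = 36 (R(J) = (-6)² = 36)
B(G) = -4*√G
-B(√(R(7) - 32)) = -(-4)*√(√(36 - 32)) = -(-4)*√(√4) = -(-4)*√2 = 4*√2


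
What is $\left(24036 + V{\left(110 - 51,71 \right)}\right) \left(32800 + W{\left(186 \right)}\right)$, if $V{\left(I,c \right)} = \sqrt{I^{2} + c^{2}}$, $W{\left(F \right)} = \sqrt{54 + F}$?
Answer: $4 \left(8200 + \sqrt{15}\right) \left(24036 + \sqrt{8522}\right) \approx 7.9178 \cdot 10^{8}$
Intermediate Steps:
$\left(24036 + V{\left(110 - 51,71 \right)}\right) \left(32800 + W{\left(186 \right)}\right) = \left(24036 + \sqrt{\left(110 - 51\right)^{2} + 71^{2}}\right) \left(32800 + \sqrt{54 + 186}\right) = \left(24036 + \sqrt{59^{2} + 5041}\right) \left(32800 + \sqrt{240}\right) = \left(24036 + \sqrt{3481 + 5041}\right) \left(32800 + 4 \sqrt{15}\right) = \left(24036 + \sqrt{8522}\right) \left(32800 + 4 \sqrt{15}\right)$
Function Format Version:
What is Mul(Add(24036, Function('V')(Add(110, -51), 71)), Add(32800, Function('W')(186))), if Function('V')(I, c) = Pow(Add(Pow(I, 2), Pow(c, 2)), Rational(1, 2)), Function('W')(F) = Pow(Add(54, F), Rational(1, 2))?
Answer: Mul(4, Add(8200, Pow(15, Rational(1, 2))), Add(24036, Pow(8522, Rational(1, 2)))) ≈ 7.9178e+8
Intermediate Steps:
Mul(Add(24036, Function('V')(Add(110, -51), 71)), Add(32800, Function('W')(186))) = Mul(Add(24036, Pow(Add(Pow(Add(110, -51), 2), Pow(71, 2)), Rational(1, 2))), Add(32800, Pow(Add(54, 186), Rational(1, 2)))) = Mul(Add(24036, Pow(Add(Pow(59, 2), 5041), Rational(1, 2))), Add(32800, Pow(240, Rational(1, 2)))) = Mul(Add(24036, Pow(Add(3481, 5041), Rational(1, 2))), Add(32800, Mul(4, Pow(15, Rational(1, 2))))) = Mul(Add(24036, Pow(8522, Rational(1, 2))), Add(32800, Mul(4, Pow(15, Rational(1, 2)))))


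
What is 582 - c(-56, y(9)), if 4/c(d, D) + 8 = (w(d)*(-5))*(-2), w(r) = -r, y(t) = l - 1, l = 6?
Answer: 80315/138 ≈ 581.99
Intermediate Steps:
y(t) = 5 (y(t) = 6 - 1 = 5)
c(d, D) = 4/(-8 - 10*d) (c(d, D) = 4/(-8 + (-d*(-5))*(-2)) = 4/(-8 + (5*d)*(-2)) = 4/(-8 - 10*d))
582 - c(-56, y(9)) = 582 - 2/(-4 - 5*(-56)) = 582 - 2/(-4 + 280) = 582 - 2/276 = 582 - 1*1/138 = 582 - 1/138 = 80315/138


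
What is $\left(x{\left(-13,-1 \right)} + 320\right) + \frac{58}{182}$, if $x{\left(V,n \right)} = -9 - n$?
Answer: $\frac{28421}{91} \approx 312.32$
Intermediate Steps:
$\left(x{\left(-13,-1 \right)} + 320\right) + \frac{58}{182} = \left(\left(-9 - -1\right) + 320\right) + \frac{58}{182} = \left(\left(-9 + 1\right) + 320\right) + 58 \cdot \frac{1}{182} = \left(-8 + 320\right) + \frac{29}{91} = 312 + \frac{29}{91} = \frac{28421}{91}$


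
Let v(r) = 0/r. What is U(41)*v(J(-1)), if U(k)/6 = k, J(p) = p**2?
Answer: 0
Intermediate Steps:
U(k) = 6*k
v(r) = 0
U(41)*v(J(-1)) = (6*41)*0 = 246*0 = 0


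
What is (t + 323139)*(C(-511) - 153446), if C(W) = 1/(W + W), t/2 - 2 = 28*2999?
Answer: -77013153680731/1022 ≈ -7.5355e+10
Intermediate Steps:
t = 167948 (t = 4 + 2*(28*2999) = 4 + 2*83972 = 4 + 167944 = 167948)
C(W) = 1/(2*W)
(t + 323139)*(C(-511) - 153446) = (167948 + 323139)*((1/2)/(-511) - 153446) = 491087*((1/2)*(-1/511) - 153446) = 491087*(-1/1022 - 153446) = 491087*(-156821813/1022) = -77013153680731/1022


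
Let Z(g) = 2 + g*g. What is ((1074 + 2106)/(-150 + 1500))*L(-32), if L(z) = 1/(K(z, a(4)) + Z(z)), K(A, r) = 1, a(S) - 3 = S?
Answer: 106/46215 ≈ 0.0022936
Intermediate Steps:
a(S) = 3 + S
Z(g) = 2 + g²
L(z) = 1/(3 + z²) (L(z) = 1/(1 + (2 + z²)) = 1/(3 + z²))
((1074 + 2106)/(-150 + 1500))*L(-32) = ((1074 + 2106)/(-150 + 1500))/(3 + (-32)²) = (3180/1350)/(3 + 1024) = (3180*(1/1350))/1027 = (106/45)*(1/1027) = 106/46215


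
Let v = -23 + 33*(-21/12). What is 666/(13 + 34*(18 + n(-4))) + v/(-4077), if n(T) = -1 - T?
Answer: 11095949/11855916 ≈ 0.93590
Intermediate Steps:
v = -323/4 (v = -23 + 33*(-21*1/12) = -23 + 33*(-7/4) = -23 - 231/4 = -323/4 ≈ -80.750)
666/(13 + 34*(18 + n(-4))) + v/(-4077) = 666/(13 + 34*(18 + (-1 - 1*(-4)))) - 323/4/(-4077) = 666/(13 + 34*(18 + (-1 + 4))) - 323/4*(-1/4077) = 666/(13 + 34*(18 + 3)) + 323/16308 = 666/(13 + 34*21) + 323/16308 = 666/(13 + 714) + 323/16308 = 666/727 + 323/16308 = 11095949/11855916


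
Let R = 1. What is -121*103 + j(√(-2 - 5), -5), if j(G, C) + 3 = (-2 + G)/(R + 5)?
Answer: -37399/3 + I*√7/6 ≈ -12466.0 + 0.44096*I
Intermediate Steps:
j(G, C) = -10/3 + G/6 (j(G, C) = -3 + (-2 + G)/(1 + 5) = -3 + (-2 + G)/6 = -3 + (-2 + G)*(⅙) = -3 + (-⅓ + G/6) = -10/3 + G/6)
-121*103 + j(√(-2 - 5), -5) = -121*103 + (-10/3 + √(-2 - 5)/6) = -12463 + (-10/3 + √(-7)/6) = -12463 + (-10/3 + (I*√7)/6) = -12463 + (-10/3 + I*√7/6) = -37399/3 + I*√7/6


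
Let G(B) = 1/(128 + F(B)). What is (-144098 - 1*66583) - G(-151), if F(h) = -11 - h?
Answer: -56462509/268 ≈ -2.1068e+5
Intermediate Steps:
G(B) = 1/(117 - B) (G(B) = 1/(128 + (-11 - B)) = 1/(117 - B))
(-144098 - 1*66583) - G(-151) = (-144098 - 1*66583) - (-1)/(-117 - 151) = (-144098 - 66583) - (-1)/(-268) = -210681 - (-1)*(-1)/268 = -210681 - 1*1/268 = -210681 - 1/268 = -56462509/268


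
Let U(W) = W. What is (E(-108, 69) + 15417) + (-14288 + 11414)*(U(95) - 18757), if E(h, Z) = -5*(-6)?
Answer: 53650035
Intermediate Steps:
E(h, Z) = 30
(E(-108, 69) + 15417) + (-14288 + 11414)*(U(95) - 18757) = (30 + 15417) + (-14288 + 11414)*(95 - 18757) = 15447 - 2874*(-18662) = 15447 + 53634588 = 53650035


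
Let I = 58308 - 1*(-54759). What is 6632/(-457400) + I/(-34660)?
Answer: -1298667773/396337100 ≈ -3.2767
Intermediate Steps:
I = 113067 (I = 58308 + 54759 = 113067)
6632/(-457400) + I/(-34660) = 6632/(-457400) + 113067/(-34660) = 6632*(-1/457400) + 113067*(-1/34660) = -829/57175 - 113067/34660 = -1298667773/396337100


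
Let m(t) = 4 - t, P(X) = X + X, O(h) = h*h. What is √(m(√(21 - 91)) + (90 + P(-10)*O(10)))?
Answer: √(-1906 - I*√70) ≈ 0.09582 - 43.658*I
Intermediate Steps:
O(h) = h²
P(X) = 2*X
√(m(√(21 - 91)) + (90 + P(-10)*O(10))) = √((4 - √(21 - 91)) + (90 + (2*(-10))*10²)) = √((4 - √(-70)) + (90 - 20*100)) = √((4 - I*√70) + (90 - 2000)) = √((4 - I*√70) - 1910) = √(-1906 - I*√70)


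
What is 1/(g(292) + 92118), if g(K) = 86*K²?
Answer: 1/7424822 ≈ 1.3468e-7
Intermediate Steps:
1/(g(292) + 92118) = 1/(86*292² + 92118) = 1/(86*85264 + 92118) = 1/(7332704 + 92118) = 1/7424822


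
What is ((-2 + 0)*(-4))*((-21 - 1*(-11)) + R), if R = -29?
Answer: -312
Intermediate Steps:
((-2 + 0)*(-4))*((-21 - 1*(-11)) + R) = ((-2 + 0)*(-4))*((-21 - 1*(-11)) - 29) = (-2*(-4))*((-21 + 11) - 29) = 8*(-10 - 29) = 8*(-39) = -312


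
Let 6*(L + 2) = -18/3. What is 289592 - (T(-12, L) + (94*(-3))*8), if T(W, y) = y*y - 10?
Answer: 291849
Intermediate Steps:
L = -3 (L = -2 + (-18/3)/6 = -2 + (-18*⅓)/6 = -2 + (⅙)*(-6) = -2 - 1 = -3)
T(W, y) = -10 + y² (T(W, y) = y² - 10 = -10 + y²)
289592 - (T(-12, L) + (94*(-3))*8) = 289592 - ((-10 + (-3)²) + (94*(-3))*8) = 289592 - ((-10 + 9) - 282*8) = 289592 - (-1 - 2256) = 289592 - 1*(-2257) = 289592 + 2257 = 291849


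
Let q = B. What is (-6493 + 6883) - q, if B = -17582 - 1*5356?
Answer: 23328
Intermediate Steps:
B = -22938 (B = -17582 - 5356 = -22938)
q = -22938
(-6493 + 6883) - q = (-6493 + 6883) - 1*(-22938) = 390 + 22938 = 23328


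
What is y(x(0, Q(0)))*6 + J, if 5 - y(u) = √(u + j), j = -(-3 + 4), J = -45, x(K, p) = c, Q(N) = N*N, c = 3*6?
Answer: -15 - 6*√17 ≈ -39.739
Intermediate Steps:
c = 18
Q(N) = N²
x(K, p) = 18
j = -1 (j = -1*1 = -1)
y(u) = 5 - √(-1 + u) (y(u) = 5 - √(u - 1) = 5 - √(-1 + u))
y(x(0, Q(0)))*6 + J = (5 - √(-1 + 18))*6 - 45 = (5 - √17)*6 - 45 = (30 - 6*√17) - 45 = -15 - 6*√17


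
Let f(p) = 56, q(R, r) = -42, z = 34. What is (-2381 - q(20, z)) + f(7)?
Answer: -2283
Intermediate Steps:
(-2381 - q(20, z)) + f(7) = (-2381 - 1*(-42)) + 56 = (-2381 + 42) + 56 = -2339 + 56 = -2283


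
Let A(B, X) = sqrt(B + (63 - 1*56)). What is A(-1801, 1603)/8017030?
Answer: I*sqrt(1794)/8017030 ≈ 5.2832e-6*I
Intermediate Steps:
A(B, X) = sqrt(7 + B) (A(B, X) = sqrt(B + (63 - 56)) = sqrt(B + 7) = sqrt(7 + B))
A(-1801, 1603)/8017030 = sqrt(7 - 1801)/8017030 = sqrt(-1794)*(1/8017030) = (I*sqrt(1794))*(1/8017030) = I*sqrt(1794)/8017030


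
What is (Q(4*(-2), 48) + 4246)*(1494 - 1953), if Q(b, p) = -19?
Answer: -1940193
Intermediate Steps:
(Q(4*(-2), 48) + 4246)*(1494 - 1953) = (-19 + 4246)*(1494 - 1953) = 4227*(-459) = -1940193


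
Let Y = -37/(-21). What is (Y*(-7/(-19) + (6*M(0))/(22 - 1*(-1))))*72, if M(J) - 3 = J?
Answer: 446664/3059 ≈ 146.02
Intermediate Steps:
M(J) = 3 + J
Y = 37/21 (Y = -37*(-1/21) = 37/21 ≈ 1.7619)
(Y*(-7/(-19) + (6*M(0))/(22 - 1*(-1))))*72 = (37*(-7/(-19) + (6*(3 + 0))/(22 - 1*(-1)))/21)*72 = (37*(-7*(-1/19) + (6*3)/(22 + 1))/21)*72 = (37*(7/19 + 18/23)/21)*72 = ((37/21)*(503/437))*72 = (18611/9177)*72 = 446664/3059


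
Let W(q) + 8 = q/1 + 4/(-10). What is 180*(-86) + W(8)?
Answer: -77402/5 ≈ -15480.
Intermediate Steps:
W(q) = -42/5 + q (W(q) = -8 + (q/1 + 4/(-10)) = -8 + (q*1 + 4*(-1/10)) = -8 + (q - 2/5) = -8 + (-2/5 + q) = -42/5 + q)
180*(-86) + W(8) = 180*(-86) + (-42/5 + 8) = -15480 - 2/5 = -77402/5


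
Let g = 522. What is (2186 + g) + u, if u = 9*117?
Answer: 3761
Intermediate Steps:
u = 1053
(2186 + g) + u = (2186 + 522) + 1053 = 2708 + 1053 = 3761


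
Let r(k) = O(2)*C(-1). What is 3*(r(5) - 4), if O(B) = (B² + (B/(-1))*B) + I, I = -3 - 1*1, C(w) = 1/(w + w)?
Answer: -6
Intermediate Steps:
C(w) = 1/(2*w)
I = -4 (I = -3 - 1 = -4)
O(B) = -4 (O(B) = (B² + (B/(-1))*B) - 4 = (B² + (B*(-1))*B) - 4 = (B² + (-B)*B) - 4 = (B² - B²) - 4 = 0 - 4 = -4)
r(k) = 2 (r(k) = -2/(-1) = -2*(-1) = -4*(-½) = 2)
3*(r(5) - 4) = 3*(2 - 4) = 3*(-2) = -6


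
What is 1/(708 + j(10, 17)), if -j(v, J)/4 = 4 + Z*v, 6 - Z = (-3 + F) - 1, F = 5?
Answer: 1/492 ≈ 0.0020325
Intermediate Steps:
Z = 5 (Z = 6 - ((-3 + 5) - 1) = 6 - (2 - 1) = 6 - 1*1 = 6 - 1 = 5)
j(v, J) = -16 - 20*v (j(v, J) = -4*(4 + 5*v) = -16 - 20*v)
1/(708 + j(10, 17)) = 1/(708 + (-16 - 20*10)) = 1/(708 + (-16 - 200)) = 1/(708 - 216) = 1/492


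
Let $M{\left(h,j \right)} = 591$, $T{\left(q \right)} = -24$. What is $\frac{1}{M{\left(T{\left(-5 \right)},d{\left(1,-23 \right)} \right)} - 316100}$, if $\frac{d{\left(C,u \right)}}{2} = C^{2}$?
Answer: $- \frac{1}{315509} \approx -3.1695 \cdot 10^{-6}$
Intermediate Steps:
$d{\left(C,u \right)} = 2 C^{2}$
$\frac{1}{M{\left(T{\left(-5 \right)},d{\left(1,-23 \right)} \right)} - 316100} = \frac{1}{591 - 316100} = \frac{1}{-315509} = - \frac{1}{315509}$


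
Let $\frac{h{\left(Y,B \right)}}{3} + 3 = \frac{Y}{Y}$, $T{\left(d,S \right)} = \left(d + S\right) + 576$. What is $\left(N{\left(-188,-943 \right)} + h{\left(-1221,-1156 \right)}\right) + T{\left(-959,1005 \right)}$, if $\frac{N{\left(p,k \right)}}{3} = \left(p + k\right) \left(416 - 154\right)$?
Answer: $-888350$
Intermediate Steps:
$T{\left(d,S \right)} = 576 + S + d$ ($T{\left(d,S \right)} = \left(S + d\right) + 576 = 576 + S + d$)
$h{\left(Y,B \right)} = -6$ ($h{\left(Y,B \right)} = -9 + 3 \frac{Y}{Y} = -9 + 3 \cdot 1 = -9 + 3 = -6$)
$N{\left(p,k \right)} = 786 k + 786 p$ ($N{\left(p,k \right)} = 3 \left(p + k\right) \left(416 - 154\right) = 3 \left(k + p\right) 262 = 3 \left(262 k + 262 p\right) = 786 k + 786 p$)
$\left(N{\left(-188,-943 \right)} + h{\left(-1221,-1156 \right)}\right) + T{\left(-959,1005 \right)} = \left(\left(786 \left(-943\right) + 786 \left(-188\right)\right) - 6\right) + \left(576 + 1005 - 959\right) = \left(\left(-741198 - 147768\right) - 6\right) + 622 = \left(-888966 - 6\right) + 622 = -888972 + 622 = -888350$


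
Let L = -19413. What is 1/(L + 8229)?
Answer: -1/11184 ≈ -8.9413e-5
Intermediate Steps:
1/(L + 8229) = 1/(-19413 + 8229) = 1/(-11184) = -1/11184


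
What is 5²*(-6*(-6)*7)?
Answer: 6300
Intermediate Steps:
5²*(-6*(-6)*7) = 25*(36*7) = 25*252 = 6300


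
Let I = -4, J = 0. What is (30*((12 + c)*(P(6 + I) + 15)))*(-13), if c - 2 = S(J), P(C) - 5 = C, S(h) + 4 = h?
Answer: -85800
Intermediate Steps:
S(h) = -4 + h
P(C) = 5 + C
c = -2 (c = 2 + (-4 + 0) = 2 - 4 = -2)
(30*((12 + c)*(P(6 + I) + 15)))*(-13) = (30*((12 - 2)*((5 + (6 - 4)) + 15)))*(-13) = (30*(10*((5 + 2) + 15)))*(-13) = (30*(10*(7 + 15)))*(-13) = (30*(10*22))*(-13) = (30*220)*(-13) = 6600*(-13) = -85800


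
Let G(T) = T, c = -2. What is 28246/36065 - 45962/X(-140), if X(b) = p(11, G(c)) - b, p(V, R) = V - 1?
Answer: -165338263/540975 ≈ -305.63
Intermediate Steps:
p(V, R) = -1 + V
X(b) = 10 - b (X(b) = (-1 + 11) - b = 10 - b)
28246/36065 - 45962/X(-140) = 28246/36065 - 45962/(10 - 1*(-140)) = 28246*(1/36065) - 45962/(10 + 140) = 28246/36065 - 45962/150 = 28246/36065 - 45962*1/150 = 28246/36065 - 22981/75 = -165338263/540975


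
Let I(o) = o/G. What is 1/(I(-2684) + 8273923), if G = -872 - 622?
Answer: 747/6180621823 ≈ 1.2086e-7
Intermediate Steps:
G = -1494
I(o) = -o/1494 (I(o) = o/(-1494) = o*(-1/1494) = -o/1494)
1/(I(-2684) + 8273923) = 1/(-1/1494*(-2684) + 8273923) = 1/(1342/747 + 8273923) = 1/(6180621823/747) = 747/6180621823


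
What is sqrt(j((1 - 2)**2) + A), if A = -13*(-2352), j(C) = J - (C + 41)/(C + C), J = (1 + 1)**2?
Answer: sqrt(30559) ≈ 174.81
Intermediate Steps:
J = 4 (J = 2**2 = 4)
j(C) = 4 - (41 + C)/(2*C) (j(C) = 4 - (C + 41)/(C + C) = 4 - (41 + C)/(2*C))
A = 30576
sqrt(j((1 - 2)**2) + A) = sqrt((-41 + 7*(1 - 2)**2)/(2*((1 - 2)**2)) + 30576) = sqrt((-41 + 7*(-1)**2)/(2*((-1)**2)) + 30576) = sqrt((1/2)*(-41 + 7*1)/1 + 30576) = sqrt((1/2)*1*(-41 + 7) + 30576) = sqrt((1/2)*1*(-34) + 30576) = sqrt(-17 + 30576) = sqrt(30559)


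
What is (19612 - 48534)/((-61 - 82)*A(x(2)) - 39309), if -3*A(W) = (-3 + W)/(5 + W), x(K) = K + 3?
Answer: 216915/294746 ≈ 0.73594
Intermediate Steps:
x(K) = 3 + K
A(W) = -(-3 + W)/(3*(5 + W))
(19612 - 48534)/((-61 - 82)*A(x(2)) - 39309) = (19612 - 48534)/((-61 - 82)*((3 - (3 + 2))/(3*(5 + (3 + 2)))) - 39309) = -28922/(-143*(3 - 1*5)/(3*(5 + 5)) - 39309) = -28922/(-143*(3 - 5)/(3*10) - 39309) = -28922/(-143*(-2)/(3*10) - 39309) = -28922/(-143*(-1/15) - 39309) = -28922/(143/15 - 39309) = -28922/(-589492/15) = -28922*(-15/589492) = 216915/294746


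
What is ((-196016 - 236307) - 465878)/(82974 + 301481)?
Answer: -898201/384455 ≈ -2.3363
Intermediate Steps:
((-196016 - 236307) - 465878)/(82974 + 301481) = (-432323 - 465878)/384455 = -898201*1/384455 = -898201/384455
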